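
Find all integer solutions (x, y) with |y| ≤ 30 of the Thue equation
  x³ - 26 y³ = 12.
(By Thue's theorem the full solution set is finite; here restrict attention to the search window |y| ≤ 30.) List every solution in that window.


The equation is x³ - 26y³ = 12. For fixed y, x³ = 26·y³ + 12, so a solution requires the RHS to be a perfect cube.
Strategy: iterate y from -30 to 30, compute RHS = 26·y³ + 12, and check whether it is a (positive or negative) perfect cube.
Check small values of y:
  y = 0: RHS = 12 is not a perfect cube.
  y = 1: RHS = 38 is not a perfect cube.
  y = -1: RHS = -14 is not a perfect cube.
  y = 2: RHS = 220 is not a perfect cube.
  y = -2: RHS = -196 is not a perfect cube.
  y = 3: RHS = 714 is not a perfect cube.
  y = -3: RHS = -690 is not a perfect cube.
Continuing the search up to |y| = 30 finds no solutions either.
No (x, y) in the scanned range satisfies the equation.

No integer solutions with |y| ≤ 30.


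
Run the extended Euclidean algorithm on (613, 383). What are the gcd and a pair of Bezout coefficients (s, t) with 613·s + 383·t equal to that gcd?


Euclidean algorithm on (613, 383) — divide until remainder is 0:
  613 = 1 · 383 + 230
  383 = 1 · 230 + 153
  230 = 1 · 153 + 77
  153 = 1 · 77 + 76
  77 = 1 · 76 + 1
  76 = 76 · 1 + 0
gcd(613, 383) = 1.
Track Bezout coefficients alongside the remainders: start with r₀ = 613 = a·1 + b·0 (s = 1, t = 0) and r₁ = 383 = a·0 + b·1 (s = 0, t = 1); each new remainder r_{k+1} = r_{k-1} − q_k·r_k inherits s_{k+1} = s_{k-1} − q_k·s_k, t_{k+1} = t_{k-1} − q_k·t_k, so r_k = a·s_k + b·t_k at every step:
  q = 1: r = 230, s = 1 − 1·0 = 1, t = 0 − 1·1 = -1  (check: 613·1 + 383·(-1) = 230)
  q = 1: r = 153, s = 0 − 1·1 = -1, t = 1 − 1·(-1) = 2  (check: 613·(-1) + 383·2 = 153)
  q = 1: r = 77, s = 1 − 1·(-1) = 2, t = -1 − 1·2 = -3  (check: 613·2 + 383·(-3) = 77)
  q = 1: r = 76, s = -1 − 1·2 = -3, t = 2 − 1·(-3) = 5  (check: 613·(-3) + 383·5 = 76)
  q = 1: r = 1, s = 2 − 1·(-3) = 5, t = -3 − 1·5 = -8  (check: 613·5 + 383·(-8) = 1)
The row with r = 1 (the gcd) gives the Bezout coefficients s = 5, t = -8.
Result: 613 · (5) + 383 · (-8) = 1.

gcd(613, 383) = 1; s = 5, t = -8 (check: 613·5 + 383·(-8) = 1).


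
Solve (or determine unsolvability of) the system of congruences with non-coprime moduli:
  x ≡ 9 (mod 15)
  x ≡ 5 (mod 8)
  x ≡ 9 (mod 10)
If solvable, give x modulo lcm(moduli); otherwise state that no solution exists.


Moduli 15, 8, 10 are not pairwise coprime, so CRT works modulo lcm(m_i) when all pairwise compatibility conditions hold.
Pairwise compatibility: gcd(m_i, m_j) must divide a_i - a_j for every pair.
Merge one congruence at a time:
  Start: x ≡ 9 (mod 15).
  Combine with x ≡ 5 (mod 8): gcd(15, 8) = 1; 5 - 9 = -4, which IS divisible by 1, so compatible.
    Write x = 9 + 15·t and substitute into x ≡ 5 (mod 8): 15·t ≡ 5 − 9 = -4 (mod 8).
    Reduce coefficients mod 8: 7·t ≡ 4 (mod 8).
    The inverse of 7 mod 8 is 7 (since 7·7 = 49 = 6·8 + 1), so t ≡ 7·4 = 28 ≡ 4 (mod 8).
    Then x = 9 + 15·4 = 69, valid modulo lcm(15, 8) = 120: x ≡ 69 (mod 120).
  Combine with x ≡ 9 (mod 10): gcd(120, 10) = 10; 9 - 69 = -60, which IS divisible by 10, so compatible.
    Write x = 69 + 120·t and substitute into x ≡ 9 (mod 10): 120·t ≡ 9 − 69 = -60 (mod 10).
    Divide the congruence (and modulus) by g = 10: 12·t ≡ -6 (mod 1).
    Modulo 1 every t works; take t = 0.
    Then x = 69 + 120·0 = 69, valid modulo lcm(120, 10) = 120: x ≡ 69 (mod 120).
Verify: 69 mod 15 = 9, 69 mod 8 = 5, 69 mod 10 = 9.

x ≡ 69 (mod 120).


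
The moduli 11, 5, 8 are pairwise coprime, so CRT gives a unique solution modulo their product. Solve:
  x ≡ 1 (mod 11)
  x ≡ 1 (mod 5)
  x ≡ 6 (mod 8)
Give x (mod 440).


Moduli 11, 5, 8 are pairwise coprime; by CRT there is a unique solution modulo M = 11 · 5 · 8 = 440.
Solve pairwise, accumulating the modulus:
  Start with x ≡ 1 (mod 11).
  Combine with x ≡ 1 (mod 5): since gcd(11, 5) = 1, we get a unique residue mod 55.
    Write x = 1 + 11·t and substitute into x ≡ 1 (mod 5): 11·t ≡ 1 − 1 = 0 (mod 5).
    Reduce coefficients mod 5: 1·t ≡ 0 (mod 5).
    So t ≡ 0 (mod 5).
    Then x = 1 + 11·0 = 1, valid modulo lcm(11, 5) = 55: x ≡ 1 (mod 55).
  Combine with x ≡ 6 (mod 8): since gcd(55, 8) = 1, we get a unique residue mod 440.
    Write x = 1 + 55·t and substitute into x ≡ 6 (mod 8): 55·t ≡ 6 − 1 = 5 (mod 8).
    Reduce coefficients mod 8: 7·t ≡ 5 (mod 8).
    The inverse of 7 mod 8 is 7 (since 7·7 = 49 = 6·8 + 1), so t ≡ 7·5 = 35 ≡ 3 (mod 8).
    Then x = 1 + 55·3 = 166, valid modulo lcm(55, 8) = 440: x ≡ 166 (mod 440).
Verify: 166 mod 11 = 1 ✓, 166 mod 5 = 1 ✓, 166 mod 8 = 6 ✓.

x ≡ 166 (mod 440).


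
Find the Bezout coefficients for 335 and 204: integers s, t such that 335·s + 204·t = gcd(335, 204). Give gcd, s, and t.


Euclidean algorithm on (335, 204) — divide until remainder is 0:
  335 = 1 · 204 + 131
  204 = 1 · 131 + 73
  131 = 1 · 73 + 58
  73 = 1 · 58 + 15
  58 = 3 · 15 + 13
  15 = 1 · 13 + 2
  13 = 6 · 2 + 1
  2 = 2 · 1 + 0
gcd(335, 204) = 1.
Track Bezout coefficients alongside the remainders: start with r₀ = 335 = a·1 + b·0 (s = 1, t = 0) and r₁ = 204 = a·0 + b·1 (s = 0, t = 1); each new remainder r_{k+1} = r_{k-1} − q_k·r_k inherits s_{k+1} = s_{k-1} − q_k·s_k, t_{k+1} = t_{k-1} − q_k·t_k, so r_k = a·s_k + b·t_k at every step:
  q = 1: r = 131, s = 1 − 1·0 = 1, t = 0 − 1·1 = -1  (check: 335·1 + 204·(-1) = 131)
  q = 1: r = 73, s = 0 − 1·1 = -1, t = 1 − 1·(-1) = 2  (check: 335·(-1) + 204·2 = 73)
  q = 1: r = 58, s = 1 − 1·(-1) = 2, t = -1 − 1·2 = -3  (check: 335·2 + 204·(-3) = 58)
  q = 1: r = 15, s = -1 − 1·2 = -3, t = 2 − 1·(-3) = 5  (check: 335·(-3) + 204·5 = 15)
  q = 3: r = 13, s = 2 − 3·(-3) = 11, t = -3 − 3·5 = -18  (check: 335·11 + 204·(-18) = 13)
  q = 1: r = 2, s = -3 − 1·11 = -14, t = 5 − 1·(-18) = 23  (check: 335·(-14) + 204·23 = 2)
  q = 6: r = 1, s = 11 − 6·(-14) = 95, t = -18 − 6·23 = -156  (check: 335·95 + 204·(-156) = 1)
The row with r = 1 (the gcd) gives the Bezout coefficients s = 95, t = -156.
Result: 335 · (95) + 204 · (-156) = 1.

gcd(335, 204) = 1; s = 95, t = -156 (check: 335·95 + 204·(-156) = 1).


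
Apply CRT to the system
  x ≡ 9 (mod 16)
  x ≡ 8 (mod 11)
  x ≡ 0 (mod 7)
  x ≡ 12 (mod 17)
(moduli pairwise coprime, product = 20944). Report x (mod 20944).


Product of moduli M = 16 · 11 · 7 · 17 = 20944.
Merge one congruence at a time:
  Start: x ≡ 9 (mod 16).
  Combine with x ≡ 8 (mod 11); new modulus lcm = 176.
    Write x = 9 + 16·t and substitute into x ≡ 8 (mod 11): 16·t ≡ 8 − 9 = -1 (mod 11).
    Reduce coefficients mod 11: 5·t ≡ 10 (mod 11).
    The inverse of 5 mod 11 is 9 (since 5·9 = 45 = 4·11 + 1), so t ≡ 9·10 = 90 ≡ 2 (mod 11).
    Then x = 9 + 16·2 = 41, valid modulo lcm(16, 11) = 176: x ≡ 41 (mod 176).
  Combine with x ≡ 0 (mod 7); new modulus lcm = 1232.
    Write x = 41 + 176·t and substitute into x ≡ 0 (mod 7): 176·t ≡ 0 − 41 = -41 (mod 7).
    Reduce coefficients mod 7: 1·t ≡ 1 (mod 7).
    So t ≡ 1 (mod 7).
    Then x = 41 + 176·1 = 217, valid modulo lcm(176, 7) = 1232: x ≡ 217 (mod 1232).
  Combine with x ≡ 12 (mod 17); new modulus lcm = 20944.
    Write x = 217 + 1232·t and substitute into x ≡ 12 (mod 17): 1232·t ≡ 12 − 217 = -205 (mod 17).
    Reduce coefficients mod 17: 8·t ≡ 16 (mod 17).
    The inverse of 8 mod 17 is 15 (since 8·15 = 120 = 7·17 + 1), so t ≡ 15·16 = 240 ≡ 2 (mod 17).
    Then x = 217 + 1232·2 = 2681, valid modulo lcm(1232, 17) = 20944: x ≡ 2681 (mod 20944).
Verify against each original: 2681 mod 16 = 9, 2681 mod 11 = 8, 2681 mod 7 = 0, 2681 mod 17 = 12.

x ≡ 2681 (mod 20944).


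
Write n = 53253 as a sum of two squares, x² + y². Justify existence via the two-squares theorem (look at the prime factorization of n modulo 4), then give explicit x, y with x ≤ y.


Step 1: Factor n = 53253 = 3^2 · 61 · 97.
Step 2: Check the mod-4 condition on each prime factor: 3 ≡ 3 (mod 4), exponent 2 (must be even); 61 ≡ 1 (mod 4), exponent 1; 97 ≡ 1 (mod 4), exponent 1.
All primes ≡ 3 (mod 4) appear to even exponent (or don't appear), so by the two-squares theorem n IS expressible as a sum of two squares.
Step 3: Build a representation. Group n = k² · m with k = 3 and m = 61 · 97 = 5917 (a product of primes ≡ 1 (mod 4)); a representation of m scales to one of n via (k·x)² + (k·y)² = k²(x² + y²). Each prime p ≡ 1 (mod 4) is itself a sum of two squares; find a² by testing p − a² for a perfect square:
  61: 61 − 1² = 60, 61 − 2² = 57, 61 − 3² = 52, 61 − 4² = 45, 61 − 5² = 36 = 6² ⇒ 61 = 5² + 6².
  97: 97 − 1² = 96, 97 − 2² = 93, 97 − 3² = 88, 97 − 4² = 81 = 9² ⇒ 97 = 4² + 9².
  Combine using the Brahmagupta–Fibonacci identity (a² + b²)(c² + d²) = (ac − bd)² + (ad + bc)² = (ac + bd)² + (ad − bc)²:
  61 · 97 = 5917: from (5² + 6²)(4² + 9²), take (5·4 − 6·9, 5·9 + 6·4) = (20 − 54, 45 + 24) = (-34, 69); dropping signs (only squares matter) gives (34, 69); check 34² + 69² = 1156 + 4761 = 5917 ✓.
  Scale by k = 3: (3·34, 3·69) = (102, 207).
Step 4: Order so x ≤ y and verify: 102² + 207² = 10404 + 42849 = 53253 = n. ✓

n = 53253 = 102² + 207² (one valid representation with x ≤ y).


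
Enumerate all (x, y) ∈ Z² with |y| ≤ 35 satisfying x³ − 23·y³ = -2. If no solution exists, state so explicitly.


The equation is x³ - 23y³ = -2. For fixed y, x³ = 23·y³ − 2, so a solution requires the RHS to be a perfect cube.
Strategy: iterate y from -35 to 35, compute RHS = 23·y³ − 2, and check whether it is a (positive or negative) perfect cube.
Check small values of y:
  y = 0: RHS = -2 is not a perfect cube.
  y = 1: RHS = 21 is not a perfect cube.
  y = -1: RHS = -25 is not a perfect cube.
  y = 2: RHS = 182 is not a perfect cube.
  y = -2: RHS = -186 is not a perfect cube.
  y = 3: RHS = 619 is not a perfect cube.
  y = -3: RHS = -623 is not a perfect cube.
Continuing the search up to |y| = 35 finds no solutions either.
No (x, y) in the scanned range satisfies the equation.

No integer solutions with |y| ≤ 35.


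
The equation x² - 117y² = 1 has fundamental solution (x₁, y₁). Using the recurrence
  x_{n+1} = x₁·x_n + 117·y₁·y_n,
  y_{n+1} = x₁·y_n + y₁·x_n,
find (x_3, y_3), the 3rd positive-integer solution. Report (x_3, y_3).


Step 1: Find the fundamental solution (x₁, y₁) of x² - 117y² = 1.
  Expand √117 as a continued fraction. a₀ = ⌊√117⌋ = 10; iterate m_{k+1} = d_k·a_k − m_k, d_{k+1} = (117 − m_{k+1}²)/d_k, a_{k+1} = ⌊(a₀ + m_{k+1})/d_{k+1}⌋ (starting m₀ = 0, d₀ = 1), with convergents p_k = a_k·p_{k-1} + p_{k-2}, q_k = a_k·q_{k-1} + q_{k-2} (p₋₁ = 1, q₋₁ = 0):
  k = 0: a₀ = 10; p₀/q₀ = 10/1; p₀² − 117·q₀² = 100 − 117 = -17.
  k = 1: m = 10, d = 17, a = ⌊(10 + 10)/17⌋ = 1; p/q = (1·10 + 1)/(1·1 + 0) = 11/1; p² − 117·q² = 121 − 117 = 4.
  k = 2: m = 7, d = 4, a = ⌊(10 + 7)/4⌋ = 4; p/q = (4·11 + 10)/(4·1 + 1) = 54/5; p² − 117·q² = 2916 − 2925 = -9.
  k = 3: m = 9, d = 9, a = ⌊(10 + 9)/9⌋ = 2; p/q = (2·54 + 11)/(2·5 + 1) = 119/11; p² − 117·q² = 14161 − 14157 = 4.
  k = 4: m = 9, d = 4, a = ⌊(10 + 9)/4⌋ = 4; p/q = (4·119 + 54)/(4·11 + 5) = 530/49; p² − 117·q² = 280900 − 280917 = -17.
  k = 5: m = 7, d = 17, a = ⌊(10 + 7)/17⌋ = 1; p/q = (1·530 + 119)/(1·49 + 11) = 649/60; p² − 117·q² = 421201 − 421200 = 1.
  The first convergent with p² − 117·q² = 1 gives the fundamental solution (x₁, y₁) = (649, 60).
Step 2: Apply the recurrence (x_{n+1}, y_{n+1}) = (x₁x_n + 117y₁y_n, x₁y_n + y₁x_n) repeatedly.
  From (x_1, y_1) = (649, 60): x_2 = 649·649 + 117·60·60 = 842401; y_2 = 649·60 + 60·649 = 77880.
  From (x_2, y_2) = (842401, 77880): x_3 = 649·842401 + 117·60·77880 = 1093435849; y_3 = 649·77880 + 60·842401 = 101088180.
Step 3: Verify x_3² - 117·y_3² = 1195601955878350801 - 1195601955878350800 = 1 (should be 1). ✓

(x_1, y_1) = (649, 60); (x_3, y_3) = (1093435849, 101088180).


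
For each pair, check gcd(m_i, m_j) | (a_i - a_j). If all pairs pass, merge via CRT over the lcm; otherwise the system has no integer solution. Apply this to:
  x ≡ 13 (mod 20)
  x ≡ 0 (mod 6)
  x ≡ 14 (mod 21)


Moduli 20, 6, 21 are not pairwise coprime, so CRT works modulo lcm(m_i) when all pairwise compatibility conditions hold.
Pairwise compatibility: gcd(m_i, m_j) must divide a_i - a_j for every pair.
Merge one congruence at a time:
  Start: x ≡ 13 (mod 20).
  Combine with x ≡ 0 (mod 6): gcd(20, 6) = 2, and 0 - 13 = -13 is NOT divisible by 2.
    ⇒ system is inconsistent (no integer solution).

No solution (the system is inconsistent).


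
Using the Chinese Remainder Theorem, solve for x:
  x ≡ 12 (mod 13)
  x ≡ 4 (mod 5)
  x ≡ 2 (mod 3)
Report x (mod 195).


Moduli 13, 5, 3 are pairwise coprime; by CRT there is a unique solution modulo M = 13 · 5 · 3 = 195.
Solve pairwise, accumulating the modulus:
  Start with x ≡ 12 (mod 13).
  Combine with x ≡ 4 (mod 5): since gcd(13, 5) = 1, we get a unique residue mod 65.
    Write x = 12 + 13·t and substitute into x ≡ 4 (mod 5): 13·t ≡ 4 − 12 = -8 (mod 5).
    Reduce coefficients mod 5: 3·t ≡ 2 (mod 5).
    The inverse of 3 mod 5 is 2 (since 3·2 = 6 = 1·5 + 1), so t ≡ 2·2 = 4 ≡ 4 (mod 5).
    Then x = 12 + 13·4 = 64, valid modulo lcm(13, 5) = 65: x ≡ 64 (mod 65).
  Combine with x ≡ 2 (mod 3): since gcd(65, 3) = 1, we get a unique residue mod 195.
    Write x = 64 + 65·t and substitute into x ≡ 2 (mod 3): 65·t ≡ 2 − 64 = -62 (mod 3).
    Reduce coefficients mod 3: 2·t ≡ 1 (mod 3).
    The inverse of 2 mod 3 is 2 (since 2·2 = 4 = 1·3 + 1), so t ≡ 2·1 = 2 ≡ 2 (mod 3).
    Then x = 64 + 65·2 = 194, valid modulo lcm(65, 3) = 195: x ≡ 194 (mod 195).
Verify: 194 mod 13 = 12 ✓, 194 mod 5 = 4 ✓, 194 mod 3 = 2 ✓.

x ≡ 194 (mod 195).


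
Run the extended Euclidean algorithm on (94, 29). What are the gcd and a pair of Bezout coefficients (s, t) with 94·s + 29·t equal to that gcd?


Euclidean algorithm on (94, 29) — divide until remainder is 0:
  94 = 3 · 29 + 7
  29 = 4 · 7 + 1
  7 = 7 · 1 + 0
gcd(94, 29) = 1.
Track Bezout coefficients alongside the remainders: start with r₀ = 94 = a·1 + b·0 (s = 1, t = 0) and r₁ = 29 = a·0 + b·1 (s = 0, t = 1); each new remainder r_{k+1} = r_{k-1} − q_k·r_k inherits s_{k+1} = s_{k-1} − q_k·s_k, t_{k+1} = t_{k-1} − q_k·t_k, so r_k = a·s_k + b·t_k at every step:
  q = 3: r = 7, s = 1 − 3·0 = 1, t = 0 − 3·1 = -3  (check: 94·1 + 29·(-3) = 7)
  q = 4: r = 1, s = 0 − 4·1 = -4, t = 1 − 4·(-3) = 13  (check: 94·(-4) + 29·13 = 1)
The row with r = 1 (the gcd) gives the Bezout coefficients s = -4, t = 13.
Result: 94 · (-4) + 29 · (13) = 1.

gcd(94, 29) = 1; s = -4, t = 13 (check: 94·(-4) + 29·13 = 1).


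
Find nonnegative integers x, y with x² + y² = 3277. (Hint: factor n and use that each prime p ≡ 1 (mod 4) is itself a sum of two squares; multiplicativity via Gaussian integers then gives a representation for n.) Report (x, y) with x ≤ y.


Step 1: Factor n = 3277 = 29 · 113.
Step 2: Check the mod-4 condition on each prime factor: 29 ≡ 1 (mod 4), exponent 1; 113 ≡ 1 (mod 4), exponent 1.
All primes ≡ 3 (mod 4) appear to even exponent (or don't appear), so by the two-squares theorem n IS expressible as a sum of two squares.
Step 3: Build a representation. Here n = 29 · 113 is a product of primes ≡ 1 (mod 4). Each prime p ≡ 1 (mod 4) is itself a sum of two squares; find a² by testing p − a² for a perfect square:
  29: 29 − 1² = 28, 29 − 2² = 25 = 5² ⇒ 29 = 2² + 5².
  113: 113 − 1² = 112, 113 − 2² = 109, 113 − 3² = 104, 113 − 4² = 97, 113 − 5² = 88, 113 − 6² = 77, 113 − 7² = 64 = 8² ⇒ 113 = 7² + 8².
  Combine using the Brahmagupta–Fibonacci identity (a² + b²)(c² + d²) = (ac − bd)² + (ad + bc)² = (ac + bd)² + (ad − bc)²:
  29 · 113 = 3277: from (2² + 5²)(7² + 8²), take (2·7 − 5·8, 2·8 + 5·7) = (14 − 40, 16 + 35) = (-26, 51); dropping signs (only squares matter) gives (26, 51); check 26² + 51² = 676 + 2601 = 3277 ✓.
Step 4: Order so x ≤ y and verify: 26² + 51² = 676 + 2601 = 3277 = n. ✓

n = 3277 = 26² + 51² (one valid representation with x ≤ y).


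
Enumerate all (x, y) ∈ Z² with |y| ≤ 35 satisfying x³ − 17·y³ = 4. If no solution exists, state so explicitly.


The equation is x³ - 17y³ = 4. For fixed y, x³ = 17·y³ + 4, so a solution requires the RHS to be a perfect cube.
Strategy: iterate y from -35 to 35, compute RHS = 17·y³ + 4, and check whether it is a (positive or negative) perfect cube.
Check small values of y:
  y = 0: RHS = 4 is not a perfect cube.
  y = 1: RHS = 21 is not a perfect cube.
  y = -1: RHS = -13 is not a perfect cube.
  y = 2: RHS = 140 is not a perfect cube.
  y = -2: RHS = -132 is not a perfect cube.
  y = 3: RHS = 463 is not a perfect cube.
  y = -3: RHS = -455 is not a perfect cube.
Continuing the search up to |y| = 35 finds no solutions either.
No (x, y) in the scanned range satisfies the equation.

No integer solutions with |y| ≤ 35.


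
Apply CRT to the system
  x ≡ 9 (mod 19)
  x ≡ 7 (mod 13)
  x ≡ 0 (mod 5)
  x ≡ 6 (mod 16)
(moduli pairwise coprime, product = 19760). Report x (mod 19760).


Product of moduli M = 19 · 13 · 5 · 16 = 19760.
Merge one congruence at a time:
  Start: x ≡ 9 (mod 19).
  Combine with x ≡ 7 (mod 13); new modulus lcm = 247.
    Write x = 9 + 19·t and substitute into x ≡ 7 (mod 13): 19·t ≡ 7 − 9 = -2 (mod 13).
    Reduce coefficients mod 13: 6·t ≡ 11 (mod 13).
    The inverse of 6 mod 13 is 11 (since 6·11 = 66 = 5·13 + 1), so t ≡ 11·11 = 121 ≡ 4 (mod 13).
    Then x = 9 + 19·4 = 85, valid modulo lcm(19, 13) = 247: x ≡ 85 (mod 247).
  Combine with x ≡ 0 (mod 5); new modulus lcm = 1235.
    Write x = 85 + 247·t and substitute into x ≡ 0 (mod 5): 247·t ≡ 0 − 85 = -85 (mod 5).
    Reduce coefficients mod 5: 2·t ≡ 0 (mod 5).
    The inverse of 2 mod 5 is 3 (since 2·3 = 6 = 1·5 + 1), so t ≡ 3·0 = 0 ≡ 0 (mod 5).
    Then x = 85 + 247·0 = 85, valid modulo lcm(247, 5) = 1235: x ≡ 85 (mod 1235).
  Combine with x ≡ 6 (mod 16); new modulus lcm = 19760.
    Write x = 85 + 1235·t and substitute into x ≡ 6 (mod 16): 1235·t ≡ 6 − 85 = -79 (mod 16).
    Reduce coefficients mod 16: 3·t ≡ 1 (mod 16).
    The inverse of 3 mod 16 is 11 (since 3·11 = 33 = 2·16 + 1), so t ≡ 11·1 = 11 ≡ 11 (mod 16).
    Then x = 85 + 1235·11 = 13670, valid modulo lcm(1235, 16) = 19760: x ≡ 13670 (mod 19760).
Verify against each original: 13670 mod 19 = 9, 13670 mod 13 = 7, 13670 mod 5 = 0, 13670 mod 16 = 6.

x ≡ 13670 (mod 19760).


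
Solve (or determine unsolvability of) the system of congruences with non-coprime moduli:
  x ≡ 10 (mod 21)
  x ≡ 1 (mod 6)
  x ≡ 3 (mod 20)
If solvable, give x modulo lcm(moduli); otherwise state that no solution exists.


Moduli 21, 6, 20 are not pairwise coprime, so CRT works modulo lcm(m_i) when all pairwise compatibility conditions hold.
Pairwise compatibility: gcd(m_i, m_j) must divide a_i - a_j for every pair.
Merge one congruence at a time:
  Start: x ≡ 10 (mod 21).
  Combine with x ≡ 1 (mod 6): gcd(21, 6) = 3; 1 - 10 = -9, which IS divisible by 3, so compatible.
    Write x = 10 + 21·t and substitute into x ≡ 1 (mod 6): 21·t ≡ 1 − 10 = -9 (mod 6).
    Divide the congruence (and modulus) by g = 3: 7·t ≡ -3 (mod 2).
    Reduce coefficients mod 2: 1·t ≡ 1 (mod 2).
    So t ≡ 1 (mod 2).
    Then x = 10 + 21·1 = 31, valid modulo lcm(21, 6) = 42: x ≡ 31 (mod 42).
  Combine with x ≡ 3 (mod 20): gcd(42, 20) = 2; 3 - 31 = -28, which IS divisible by 2, so compatible.
    Write x = 31 + 42·t and substitute into x ≡ 3 (mod 20): 42·t ≡ 3 − 31 = -28 (mod 20).
    Divide the congruence (and modulus) by g = 2: 21·t ≡ -14 (mod 10).
    Reduce coefficients mod 10: 1·t ≡ 6 (mod 10).
    So t ≡ 6 (mod 10).
    Then x = 31 + 42·6 = 283, valid modulo lcm(42, 20) = 420: x ≡ 283 (mod 420).
Verify: 283 mod 21 = 10, 283 mod 6 = 1, 283 mod 20 = 3.

x ≡ 283 (mod 420).


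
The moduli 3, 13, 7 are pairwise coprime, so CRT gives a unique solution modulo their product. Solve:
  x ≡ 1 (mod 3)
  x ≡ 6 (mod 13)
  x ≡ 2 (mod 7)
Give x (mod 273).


Moduli 3, 13, 7 are pairwise coprime; by CRT there is a unique solution modulo M = 3 · 13 · 7 = 273.
Solve pairwise, accumulating the modulus:
  Start with x ≡ 1 (mod 3).
  Combine with x ≡ 6 (mod 13): since gcd(3, 13) = 1, we get a unique residue mod 39.
    Write x = 1 + 3·t and substitute into x ≡ 6 (mod 13): 3·t ≡ 6 − 1 = 5 (mod 13).
    The inverse of 3 mod 13 is 9 (since 3·9 = 27 = 2·13 + 1), so t ≡ 9·5 = 45 ≡ 6 (mod 13).
    Then x = 1 + 3·6 = 19, valid modulo lcm(3, 13) = 39: x ≡ 19 (mod 39).
  Combine with x ≡ 2 (mod 7): since gcd(39, 7) = 1, we get a unique residue mod 273.
    Write x = 19 + 39·t and substitute into x ≡ 2 (mod 7): 39·t ≡ 2 − 19 = -17 (mod 7).
    Reduce coefficients mod 7: 4·t ≡ 4 (mod 7).
    The inverse of 4 mod 7 is 2 (since 4·2 = 8 = 1·7 + 1), so t ≡ 2·4 = 8 ≡ 1 (mod 7).
    Then x = 19 + 39·1 = 58, valid modulo lcm(39, 7) = 273: x ≡ 58 (mod 273).
Verify: 58 mod 3 = 1 ✓, 58 mod 13 = 6 ✓, 58 mod 7 = 2 ✓.

x ≡ 58 (mod 273).


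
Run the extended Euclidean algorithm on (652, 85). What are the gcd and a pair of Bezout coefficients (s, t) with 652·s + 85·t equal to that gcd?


Euclidean algorithm on (652, 85) — divide until remainder is 0:
  652 = 7 · 85 + 57
  85 = 1 · 57 + 28
  57 = 2 · 28 + 1
  28 = 28 · 1 + 0
gcd(652, 85) = 1.
Track Bezout coefficients alongside the remainders: start with r₀ = 652 = a·1 + b·0 (s = 1, t = 0) and r₁ = 85 = a·0 + b·1 (s = 0, t = 1); each new remainder r_{k+1} = r_{k-1} − q_k·r_k inherits s_{k+1} = s_{k-1} − q_k·s_k, t_{k+1} = t_{k-1} − q_k·t_k, so r_k = a·s_k + b·t_k at every step:
  q = 7: r = 57, s = 1 − 7·0 = 1, t = 0 − 7·1 = -7  (check: 652·1 + 85·(-7) = 57)
  q = 1: r = 28, s = 0 − 1·1 = -1, t = 1 − 1·(-7) = 8  (check: 652·(-1) + 85·8 = 28)
  q = 2: r = 1, s = 1 − 2·(-1) = 3, t = -7 − 2·8 = -23  (check: 652·3 + 85·(-23) = 1)
The row with r = 1 (the gcd) gives the Bezout coefficients s = 3, t = -23.
Result: 652 · (3) + 85 · (-23) = 1.

gcd(652, 85) = 1; s = 3, t = -23 (check: 652·3 + 85·(-23) = 1).


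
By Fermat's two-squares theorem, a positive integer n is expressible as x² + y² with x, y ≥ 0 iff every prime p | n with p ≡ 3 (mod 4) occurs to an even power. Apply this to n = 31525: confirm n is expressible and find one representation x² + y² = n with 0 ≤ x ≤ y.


Step 1: Factor n = 31525 = 5^2 · 13 · 97.
Step 2: Check the mod-4 condition on each prime factor: 5 ≡ 1 (mod 4), exponent 2; 13 ≡ 1 (mod 4), exponent 1; 97 ≡ 1 (mod 4), exponent 1.
All primes ≡ 3 (mod 4) appear to even exponent (or don't appear), so by the two-squares theorem n IS expressible as a sum of two squares.
Step 3: Build a representation. Group n = k² · m with k = 5 and m = 13 · 97 = 1261 (a product of primes ≡ 1 (mod 4)); a representation of m scales to one of n via (k·x)² + (k·y)² = k²(x² + y²). Each prime p ≡ 1 (mod 4) is itself a sum of two squares; find a² by testing p − a² for a perfect square:
  13: 13 − 1² = 12, 13 − 2² = 9 = 3² ⇒ 13 = 2² + 3².
  97: 97 − 1² = 96, 97 − 2² = 93, 97 − 3² = 88, 97 − 4² = 81 = 9² ⇒ 97 = 4² + 9².
  Combine using the Brahmagupta–Fibonacci identity (a² + b²)(c² + d²) = (ac − bd)² + (ad + bc)² = (ac + bd)² + (ad − bc)²:
  13 · 97 = 1261: from (2² + 3²)(4² + 9²), take (2·4 − 3·9, 2·9 + 3·4) = (8 − 27, 18 + 12) = (-19, 30); dropping signs (only squares matter) gives (19, 30); check 19² + 30² = 361 + 900 = 1261 ✓.
  Scale by k = 5: (5·19, 5·30) = (95, 150).
Step 4: Order so x ≤ y and verify: 95² + 150² = 9025 + 22500 = 31525 = n. ✓

n = 31525 = 95² + 150² (one valid representation with x ≤ y).


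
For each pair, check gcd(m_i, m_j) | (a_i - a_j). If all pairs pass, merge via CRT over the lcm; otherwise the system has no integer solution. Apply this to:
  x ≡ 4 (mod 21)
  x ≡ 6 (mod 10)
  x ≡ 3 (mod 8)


Moduli 21, 10, 8 are not pairwise coprime, so CRT works modulo lcm(m_i) when all pairwise compatibility conditions hold.
Pairwise compatibility: gcd(m_i, m_j) must divide a_i - a_j for every pair.
Merge one congruence at a time:
  Start: x ≡ 4 (mod 21).
  Combine with x ≡ 6 (mod 10): gcd(21, 10) = 1; 6 - 4 = 2, which IS divisible by 1, so compatible.
    Write x = 4 + 21·t and substitute into x ≡ 6 (mod 10): 21·t ≡ 6 − 4 = 2 (mod 10).
    Reduce coefficients mod 10: 1·t ≡ 2 (mod 10).
    So t ≡ 2 (mod 10).
    Then x = 4 + 21·2 = 46, valid modulo lcm(21, 10) = 210: x ≡ 46 (mod 210).
  Combine with x ≡ 3 (mod 8): gcd(210, 8) = 2, and 3 - 46 = -43 is NOT divisible by 2.
    ⇒ system is inconsistent (no integer solution).

No solution (the system is inconsistent).


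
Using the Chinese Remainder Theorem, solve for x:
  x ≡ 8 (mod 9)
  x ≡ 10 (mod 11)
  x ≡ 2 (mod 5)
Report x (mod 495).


Moduli 9, 11, 5 are pairwise coprime; by CRT there is a unique solution modulo M = 9 · 11 · 5 = 495.
Solve pairwise, accumulating the modulus:
  Start with x ≡ 8 (mod 9).
  Combine with x ≡ 10 (mod 11): since gcd(9, 11) = 1, we get a unique residue mod 99.
    Write x = 8 + 9·t and substitute into x ≡ 10 (mod 11): 9·t ≡ 10 − 8 = 2 (mod 11).
    The inverse of 9 mod 11 is 5 (since 9·5 = 45 = 4·11 + 1), so t ≡ 5·2 = 10 ≡ 10 (mod 11).
    Then x = 8 + 9·10 = 98, valid modulo lcm(9, 11) = 99: x ≡ 98 (mod 99).
  Combine with x ≡ 2 (mod 5): since gcd(99, 5) = 1, we get a unique residue mod 495.
    Write x = 98 + 99·t and substitute into x ≡ 2 (mod 5): 99·t ≡ 2 − 98 = -96 (mod 5).
    Reduce coefficients mod 5: 4·t ≡ 4 (mod 5).
    The inverse of 4 mod 5 is 4 (since 4·4 = 16 = 3·5 + 1), so t ≡ 4·4 = 16 ≡ 1 (mod 5).
    Then x = 98 + 99·1 = 197, valid modulo lcm(99, 5) = 495: x ≡ 197 (mod 495).
Verify: 197 mod 9 = 8 ✓, 197 mod 11 = 10 ✓, 197 mod 5 = 2 ✓.

x ≡ 197 (mod 495).


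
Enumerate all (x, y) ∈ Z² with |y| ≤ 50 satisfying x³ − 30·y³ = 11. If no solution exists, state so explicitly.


The equation is x³ - 30y³ = 11. For fixed y, x³ = 30·y³ + 11, so a solution requires the RHS to be a perfect cube.
Strategy: iterate y from -50 to 50, compute RHS = 30·y³ + 11, and check whether it is a (positive or negative) perfect cube.
Check small values of y:
  y = 0: RHS = 11 is not a perfect cube.
  y = 1: RHS = 41 is not a perfect cube.
  y = -1: RHS = -19 is not a perfect cube.
  y = 2: RHS = 251 is not a perfect cube.
  y = -2: RHS = -229 is not a perfect cube.
  y = 3: RHS = 821 is not a perfect cube.
  y = -3: RHS = -799 is not a perfect cube.
Continuing the search up to |y| = 50 finds no solutions either.
No (x, y) in the scanned range satisfies the equation.

No integer solutions with |y| ≤ 50.


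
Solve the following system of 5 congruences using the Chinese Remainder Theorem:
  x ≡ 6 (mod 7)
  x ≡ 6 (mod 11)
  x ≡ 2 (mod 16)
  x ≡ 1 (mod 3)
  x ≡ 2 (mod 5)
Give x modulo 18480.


Product of moduli M = 7 · 11 · 16 · 3 · 5 = 18480.
Merge one congruence at a time:
  Start: x ≡ 6 (mod 7).
  Combine with x ≡ 6 (mod 11); new modulus lcm = 77.
    Write x = 6 + 7·t and substitute into x ≡ 6 (mod 11): 7·t ≡ 6 − 6 = 0 (mod 11).
    The inverse of 7 mod 11 is 8 (since 7·8 = 56 = 5·11 + 1), so t ≡ 8·0 = 0 ≡ 0 (mod 11).
    Then x = 6 + 7·0 = 6, valid modulo lcm(7, 11) = 77: x ≡ 6 (mod 77).
  Combine with x ≡ 2 (mod 16); new modulus lcm = 1232.
    Write x = 6 + 77·t and substitute into x ≡ 2 (mod 16): 77·t ≡ 2 − 6 = -4 (mod 16).
    Reduce coefficients mod 16: 13·t ≡ 12 (mod 16).
    The inverse of 13 mod 16 is 5 (since 13·5 = 65 = 4·16 + 1), so t ≡ 5·12 = 60 ≡ 12 (mod 16).
    Then x = 6 + 77·12 = 930, valid modulo lcm(77, 16) = 1232: x ≡ 930 (mod 1232).
  Combine with x ≡ 1 (mod 3); new modulus lcm = 3696.
    Write x = 930 + 1232·t and substitute into x ≡ 1 (mod 3): 1232·t ≡ 1 − 930 = -929 (mod 3).
    Reduce coefficients mod 3: 2·t ≡ 1 (mod 3).
    The inverse of 2 mod 3 is 2 (since 2·2 = 4 = 1·3 + 1), so t ≡ 2·1 = 2 ≡ 2 (mod 3).
    Then x = 930 + 1232·2 = 3394, valid modulo lcm(1232, 3) = 3696: x ≡ 3394 (mod 3696).
  Combine with x ≡ 2 (mod 5); new modulus lcm = 18480.
    Write x = 3394 + 3696·t and substitute into x ≡ 2 (mod 5): 3696·t ≡ 2 − 3394 = -3392 (mod 5).
    Reduce coefficients mod 5: 1·t ≡ 3 (mod 5).
    So t ≡ 3 (mod 5).
    Then x = 3394 + 3696·3 = 14482, valid modulo lcm(3696, 5) = 18480: x ≡ 14482 (mod 18480).
Verify against each original: 14482 mod 7 = 6, 14482 mod 11 = 6, 14482 mod 16 = 2, 14482 mod 3 = 1, 14482 mod 5 = 2.

x ≡ 14482 (mod 18480).


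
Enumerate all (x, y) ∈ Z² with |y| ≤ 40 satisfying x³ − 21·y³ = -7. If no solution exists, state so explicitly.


The equation is x³ - 21y³ = -7. For fixed y, x³ = 21·y³ − 7, so a solution requires the RHS to be a perfect cube.
Strategy: iterate y from -40 to 40, compute RHS = 21·y³ − 7, and check whether it is a (positive or negative) perfect cube.
Check small values of y:
  y = 0: RHS = -7 is not a perfect cube.
  y = 1: RHS = 14 is not a perfect cube.
  y = -1: RHS = -28 is not a perfect cube.
  y = 2: RHS = 161 is not a perfect cube.
  y = -2: RHS = -175 is not a perfect cube.
  y = 3: RHS = 560 is not a perfect cube.
  y = -3: RHS = -574 is not a perfect cube.
Continuing the search up to |y| = 40 finds no solutions either.
No (x, y) in the scanned range satisfies the equation.

No integer solutions with |y| ≤ 40.


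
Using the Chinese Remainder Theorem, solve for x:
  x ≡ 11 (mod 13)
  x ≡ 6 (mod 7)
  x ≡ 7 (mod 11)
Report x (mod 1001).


Moduli 13, 7, 11 are pairwise coprime; by CRT there is a unique solution modulo M = 13 · 7 · 11 = 1001.
Solve pairwise, accumulating the modulus:
  Start with x ≡ 11 (mod 13).
  Combine with x ≡ 6 (mod 7): since gcd(13, 7) = 1, we get a unique residue mod 91.
    Write x = 11 + 13·t and substitute into x ≡ 6 (mod 7): 13·t ≡ 6 − 11 = -5 (mod 7).
    Reduce coefficients mod 7: 6·t ≡ 2 (mod 7).
    The inverse of 6 mod 7 is 6 (since 6·6 = 36 = 5·7 + 1), so t ≡ 6·2 = 12 ≡ 5 (mod 7).
    Then x = 11 + 13·5 = 76, valid modulo lcm(13, 7) = 91: x ≡ 76 (mod 91).
  Combine with x ≡ 7 (mod 11): since gcd(91, 11) = 1, we get a unique residue mod 1001.
    Write x = 76 + 91·t and substitute into x ≡ 7 (mod 11): 91·t ≡ 7 − 76 = -69 (mod 11).
    Reduce coefficients mod 11: 3·t ≡ 8 (mod 11).
    The inverse of 3 mod 11 is 4 (since 3·4 = 12 = 1·11 + 1), so t ≡ 4·8 = 32 ≡ 10 (mod 11).
    Then x = 76 + 91·10 = 986, valid modulo lcm(91, 11) = 1001: x ≡ 986 (mod 1001).
Verify: 986 mod 13 = 11 ✓, 986 mod 7 = 6 ✓, 986 mod 11 = 7 ✓.

x ≡ 986 (mod 1001).


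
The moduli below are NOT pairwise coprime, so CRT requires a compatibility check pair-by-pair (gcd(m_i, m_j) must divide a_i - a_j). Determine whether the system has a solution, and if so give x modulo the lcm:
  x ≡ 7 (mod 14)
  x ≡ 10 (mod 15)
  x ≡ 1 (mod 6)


Moduli 14, 15, 6 are not pairwise coprime, so CRT works modulo lcm(m_i) when all pairwise compatibility conditions hold.
Pairwise compatibility: gcd(m_i, m_j) must divide a_i - a_j for every pair.
Merge one congruence at a time:
  Start: x ≡ 7 (mod 14).
  Combine with x ≡ 10 (mod 15): gcd(14, 15) = 1; 10 - 7 = 3, which IS divisible by 1, so compatible.
    Write x = 7 + 14·t and substitute into x ≡ 10 (mod 15): 14·t ≡ 10 − 7 = 3 (mod 15).
    The inverse of 14 mod 15 is 14 (since 14·14 = 196 = 13·15 + 1), so t ≡ 14·3 = 42 ≡ 12 (mod 15).
    Then x = 7 + 14·12 = 175, valid modulo lcm(14, 15) = 210: x ≡ 175 (mod 210).
  Combine with x ≡ 1 (mod 6): gcd(210, 6) = 6; 1 - 175 = -174, which IS divisible by 6, so compatible.
    Write x = 175 + 210·t and substitute into x ≡ 1 (mod 6): 210·t ≡ 1 − 175 = -174 (mod 6).
    Divide the congruence (and modulus) by g = 6: 35·t ≡ -29 (mod 1).
    Modulo 1 every t works; take t = 0.
    Then x = 175 + 210·0 = 175, valid modulo lcm(210, 6) = 210: x ≡ 175 (mod 210).
Verify: 175 mod 14 = 7, 175 mod 15 = 10, 175 mod 6 = 1.

x ≡ 175 (mod 210).


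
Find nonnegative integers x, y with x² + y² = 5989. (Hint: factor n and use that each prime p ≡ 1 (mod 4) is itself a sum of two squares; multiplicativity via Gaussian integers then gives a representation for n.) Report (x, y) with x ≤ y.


Step 1: Factor n = 5989 = 53 · 113.
Step 2: Check the mod-4 condition on each prime factor: 53 ≡ 1 (mod 4), exponent 1; 113 ≡ 1 (mod 4), exponent 1.
All primes ≡ 3 (mod 4) appear to even exponent (or don't appear), so by the two-squares theorem n IS expressible as a sum of two squares.
Step 3: Build a representation. Here n = 53 · 113 is a product of primes ≡ 1 (mod 4). Each prime p ≡ 1 (mod 4) is itself a sum of two squares; find a² by testing p − a² for a perfect square:
  53: 53 − 1² = 52, 53 − 2² = 49 = 7² ⇒ 53 = 2² + 7².
  113: 113 − 1² = 112, 113 − 2² = 109, 113 − 3² = 104, 113 − 4² = 97, 113 − 5² = 88, 113 − 6² = 77, 113 − 7² = 64 = 8² ⇒ 113 = 7² + 8².
  Combine using the Brahmagupta–Fibonacci identity (a² + b²)(c² + d²) = (ac − bd)² + (ad + bc)² = (ac + bd)² + (ad − bc)²:
  53 · 113 = 5989: from (2² + 7²)(7² + 8²), take (2·7 − 7·8, 2·8 + 7·7) = (14 − 56, 16 + 49) = (-42, 65); dropping signs (only squares matter) gives (42, 65); check 42² + 65² = 1764 + 4225 = 5989 ✓.
Step 4: Order so x ≤ y and verify: 42² + 65² = 1764 + 4225 = 5989 = n. ✓

n = 5989 = 42² + 65² (one valid representation with x ≤ y).


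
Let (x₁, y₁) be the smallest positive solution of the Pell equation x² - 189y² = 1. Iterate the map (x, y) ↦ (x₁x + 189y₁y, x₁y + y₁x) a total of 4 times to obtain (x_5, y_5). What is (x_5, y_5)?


Step 1: Find the fundamental solution (x₁, y₁) of x² - 189y² = 1.
  Expand √189 as a continued fraction. a₀ = ⌊√189⌋ = 13; iterate m_{k+1} = d_k·a_k − m_k, d_{k+1} = (189 − m_{k+1}²)/d_k, a_{k+1} = ⌊(a₀ + m_{k+1})/d_{k+1}⌋ (starting m₀ = 0, d₀ = 1), with convergents p_k = a_k·p_{k-1} + p_{k-2}, q_k = a_k·q_{k-1} + q_{k-2} (p₋₁ = 1, q₋₁ = 0):
  k = 0: a₀ = 13; p₀/q₀ = 13/1; p₀² − 189·q₀² = 169 − 189 = -20.
  k = 1: m = 13, d = 20, a = ⌊(13 + 13)/20⌋ = 1; p/q = (1·13 + 1)/(1·1 + 0) = 14/1; p² − 189·q² = 196 − 189 = 7.
  k = 2: m = 7, d = 7, a = ⌊(13 + 7)/7⌋ = 2; p/q = (2·14 + 13)/(2·1 + 1) = 41/3; p² − 189·q² = 1681 − 1701 = -20.
  k = 3: m = 7, d = 20, a = ⌊(13 + 7)/20⌋ = 1; p/q = (1·41 + 14)/(1·3 + 1) = 55/4; p² − 189·q² = 3025 − 3024 = 1.
  The first convergent with p² − 189·q² = 1 gives the fundamental solution (x₁, y₁) = (55, 4).
Step 2: Apply the recurrence (x_{n+1}, y_{n+1}) = (x₁x_n + 189y₁y_n, x₁y_n + y₁x_n) repeatedly.
  From (x_1, y_1) = (55, 4): x_2 = 55·55 + 189·4·4 = 6049; y_2 = 55·4 + 4·55 = 440.
  From (x_2, y_2) = (6049, 440): x_3 = 55·6049 + 189·4·440 = 665335; y_3 = 55·440 + 4·6049 = 48396.
  From (x_3, y_3) = (665335, 48396): x_4 = 55·665335 + 189·4·48396 = 73180801; y_4 = 55·48396 + 4·665335 = 5323120.
  From (x_4, y_4) = (73180801, 5323120): x_5 = 55·73180801 + 189·4·5323120 = 8049222775; y_5 = 55·5323120 + 4·73180801 = 585494804.
Step 3: Verify x_5² - 189·y_5² = 64789987281578700625 - 64789987281578700624 = 1 (should be 1). ✓

(x_1, y_1) = (55, 4); (x_5, y_5) = (8049222775, 585494804).


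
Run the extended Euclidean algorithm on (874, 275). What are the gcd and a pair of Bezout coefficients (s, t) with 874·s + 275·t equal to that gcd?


Euclidean algorithm on (874, 275) — divide until remainder is 0:
  874 = 3 · 275 + 49
  275 = 5 · 49 + 30
  49 = 1 · 30 + 19
  30 = 1 · 19 + 11
  19 = 1 · 11 + 8
  11 = 1 · 8 + 3
  8 = 2 · 3 + 2
  3 = 1 · 2 + 1
  2 = 2 · 1 + 0
gcd(874, 275) = 1.
Track Bezout coefficients alongside the remainders: start with r₀ = 874 = a·1 + b·0 (s = 1, t = 0) and r₁ = 275 = a·0 + b·1 (s = 0, t = 1); each new remainder r_{k+1} = r_{k-1} − q_k·r_k inherits s_{k+1} = s_{k-1} − q_k·s_k, t_{k+1} = t_{k-1} − q_k·t_k, so r_k = a·s_k + b·t_k at every step:
  q = 3: r = 49, s = 1 − 3·0 = 1, t = 0 − 3·1 = -3  (check: 874·1 + 275·(-3) = 49)
  q = 5: r = 30, s = 0 − 5·1 = -5, t = 1 − 5·(-3) = 16  (check: 874·(-5) + 275·16 = 30)
  q = 1: r = 19, s = 1 − 1·(-5) = 6, t = -3 − 1·16 = -19  (check: 874·6 + 275·(-19) = 19)
  q = 1: r = 11, s = -5 − 1·6 = -11, t = 16 − 1·(-19) = 35  (check: 874·(-11) + 275·35 = 11)
  q = 1: r = 8, s = 6 − 1·(-11) = 17, t = -19 − 1·35 = -54  (check: 874·17 + 275·(-54) = 8)
  q = 1: r = 3, s = -11 − 1·17 = -28, t = 35 − 1·(-54) = 89  (check: 874·(-28) + 275·89 = 3)
  q = 2: r = 2, s = 17 − 2·(-28) = 73, t = -54 − 2·89 = -232  (check: 874·73 + 275·(-232) = 2)
  q = 1: r = 1, s = -28 − 1·73 = -101, t = 89 − 1·(-232) = 321  (check: 874·(-101) + 275·321 = 1)
The row with r = 1 (the gcd) gives the Bezout coefficients s = -101, t = 321.
Result: 874 · (-101) + 275 · (321) = 1.

gcd(874, 275) = 1; s = -101, t = 321 (check: 874·(-101) + 275·321 = 1).


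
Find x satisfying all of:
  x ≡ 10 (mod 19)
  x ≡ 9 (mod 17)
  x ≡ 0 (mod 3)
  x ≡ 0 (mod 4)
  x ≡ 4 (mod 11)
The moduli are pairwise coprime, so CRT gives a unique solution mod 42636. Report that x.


Product of moduli M = 19 · 17 · 3 · 4 · 11 = 42636.
Merge one congruence at a time:
  Start: x ≡ 10 (mod 19).
  Combine with x ≡ 9 (mod 17); new modulus lcm = 323.
    Write x = 10 + 19·t and substitute into x ≡ 9 (mod 17): 19·t ≡ 9 − 10 = -1 (mod 17).
    Reduce coefficients mod 17: 2·t ≡ 16 (mod 17).
    The inverse of 2 mod 17 is 9 (since 2·9 = 18 = 1·17 + 1), so t ≡ 9·16 = 144 ≡ 8 (mod 17).
    Then x = 10 + 19·8 = 162, valid modulo lcm(19, 17) = 323: x ≡ 162 (mod 323).
  Combine with x ≡ 0 (mod 3); new modulus lcm = 969.
    Write x = 162 + 323·t and substitute into x ≡ 0 (mod 3): 323·t ≡ 0 − 162 = -162 (mod 3).
    Reduce coefficients mod 3: 2·t ≡ 0 (mod 3).
    The inverse of 2 mod 3 is 2 (since 2·2 = 4 = 1·3 + 1), so t ≡ 2·0 = 0 ≡ 0 (mod 3).
    Then x = 162 + 323·0 = 162, valid modulo lcm(323, 3) = 969: x ≡ 162 (mod 969).
  Combine with x ≡ 0 (mod 4); new modulus lcm = 3876.
    Write x = 162 + 969·t and substitute into x ≡ 0 (mod 4): 969·t ≡ 0 − 162 = -162 (mod 4).
    Reduce coefficients mod 4: 1·t ≡ 2 (mod 4).
    So t ≡ 2 (mod 4).
    Then x = 162 + 969·2 = 2100, valid modulo lcm(969, 4) = 3876: x ≡ 2100 (mod 3876).
  Combine with x ≡ 4 (mod 11); new modulus lcm = 42636.
    Write x = 2100 + 3876·t and substitute into x ≡ 4 (mod 11): 3876·t ≡ 4 − 2100 = -2096 (mod 11).
    Reduce coefficients mod 11: 4·t ≡ 5 (mod 11).
    The inverse of 4 mod 11 is 3 (since 4·3 = 12 = 1·11 + 1), so t ≡ 3·5 = 15 ≡ 4 (mod 11).
    Then x = 2100 + 3876·4 = 17604, valid modulo lcm(3876, 11) = 42636: x ≡ 17604 (mod 42636).
Verify against each original: 17604 mod 19 = 10, 17604 mod 17 = 9, 17604 mod 3 = 0, 17604 mod 4 = 0, 17604 mod 11 = 4.

x ≡ 17604 (mod 42636).


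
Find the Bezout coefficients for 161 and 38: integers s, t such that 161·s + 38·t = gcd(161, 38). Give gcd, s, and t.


Euclidean algorithm on (161, 38) — divide until remainder is 0:
  161 = 4 · 38 + 9
  38 = 4 · 9 + 2
  9 = 4 · 2 + 1
  2 = 2 · 1 + 0
gcd(161, 38) = 1.
Track Bezout coefficients alongside the remainders: start with r₀ = 161 = a·1 + b·0 (s = 1, t = 0) and r₁ = 38 = a·0 + b·1 (s = 0, t = 1); each new remainder r_{k+1} = r_{k-1} − q_k·r_k inherits s_{k+1} = s_{k-1} − q_k·s_k, t_{k+1} = t_{k-1} − q_k·t_k, so r_k = a·s_k + b·t_k at every step:
  q = 4: r = 9, s = 1 − 4·0 = 1, t = 0 − 4·1 = -4  (check: 161·1 + 38·(-4) = 9)
  q = 4: r = 2, s = 0 − 4·1 = -4, t = 1 − 4·(-4) = 17  (check: 161·(-4) + 38·17 = 2)
  q = 4: r = 1, s = 1 − 4·(-4) = 17, t = -4 − 4·17 = -72  (check: 161·17 + 38·(-72) = 1)
The row with r = 1 (the gcd) gives the Bezout coefficients s = 17, t = -72.
Result: 161 · (17) + 38 · (-72) = 1.

gcd(161, 38) = 1; s = 17, t = -72 (check: 161·17 + 38·(-72) = 1).
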